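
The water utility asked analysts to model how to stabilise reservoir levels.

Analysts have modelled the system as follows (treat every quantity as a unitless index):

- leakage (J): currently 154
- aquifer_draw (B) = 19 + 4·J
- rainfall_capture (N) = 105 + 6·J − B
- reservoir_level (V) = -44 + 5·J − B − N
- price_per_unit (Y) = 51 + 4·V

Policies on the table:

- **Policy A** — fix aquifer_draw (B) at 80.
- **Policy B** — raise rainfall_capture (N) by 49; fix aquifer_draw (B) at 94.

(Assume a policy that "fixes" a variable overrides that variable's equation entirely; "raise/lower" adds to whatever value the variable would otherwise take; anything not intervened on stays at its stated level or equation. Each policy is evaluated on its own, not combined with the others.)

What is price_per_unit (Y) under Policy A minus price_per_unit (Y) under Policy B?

Policy A (B := 80):
  J = 154
  B = 80
  N = 105 + 6·154 − 80 = 949
  V = -44 + 5·154 − 80 − 949 = -303
  Y = 51 + 4·(-303) = -1161
Policy B (N + 49, B := 94):
  J = 154
  B = 94
  N = 105 + 6·154 − 94 (+49 from intervention) = 984
  V = -44 + 5·154 − 94 − 984 = -352
  Y = 51 + 4·(-352) = -1357
Y: -1161 − (-1357) = 196

196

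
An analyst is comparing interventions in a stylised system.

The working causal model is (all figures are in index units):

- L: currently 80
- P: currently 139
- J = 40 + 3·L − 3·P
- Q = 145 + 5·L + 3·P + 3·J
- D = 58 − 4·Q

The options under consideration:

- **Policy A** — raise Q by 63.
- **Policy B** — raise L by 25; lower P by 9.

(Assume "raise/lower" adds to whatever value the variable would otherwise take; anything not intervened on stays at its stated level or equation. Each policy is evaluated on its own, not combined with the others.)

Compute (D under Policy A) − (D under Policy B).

1364

Policy A (Q + 63):
  L = 80
  P = 139
  J = 40 + 3·80 − 3·139 = -137
  Q = 145 + 5·80 + 3·139 + 3·(-137) (+63 from intervention) = 614
  D = 58 − 4·614 = -2398
Policy B (L + 25, P − 9):
  L = 80 + 25 = 105
  P = 139 − 9 = 130
  J = 40 + 3·105 − 3·130 = -35
  Q = 145 + 5·105 + 3·130 + 3·(-35) = 955
  D = 58 − 4·955 = -3762
D: -2398 − (-3762) = 1364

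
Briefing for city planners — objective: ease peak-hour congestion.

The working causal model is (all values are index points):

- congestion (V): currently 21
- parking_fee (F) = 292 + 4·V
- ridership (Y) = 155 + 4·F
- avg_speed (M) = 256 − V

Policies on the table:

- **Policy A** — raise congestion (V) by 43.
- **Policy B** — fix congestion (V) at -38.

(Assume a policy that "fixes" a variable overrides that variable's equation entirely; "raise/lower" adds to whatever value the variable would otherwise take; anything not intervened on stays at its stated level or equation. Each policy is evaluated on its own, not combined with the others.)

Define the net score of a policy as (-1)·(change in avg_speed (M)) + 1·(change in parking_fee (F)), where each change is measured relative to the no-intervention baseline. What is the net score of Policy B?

-295

Baseline:
  V = 21
  F = 292 + 4·21 = 376
  M = 256 − 21 = 235
Policy B (V := -38):
  V = -38
  F = 292 + 4·(-38) = 140
  M = 256 − (-38) = 294
ΔM = 294 − 235 = 59; ΔF = 140 − 376 = -236
Score = (-1)·59 + 1·(-236) = -295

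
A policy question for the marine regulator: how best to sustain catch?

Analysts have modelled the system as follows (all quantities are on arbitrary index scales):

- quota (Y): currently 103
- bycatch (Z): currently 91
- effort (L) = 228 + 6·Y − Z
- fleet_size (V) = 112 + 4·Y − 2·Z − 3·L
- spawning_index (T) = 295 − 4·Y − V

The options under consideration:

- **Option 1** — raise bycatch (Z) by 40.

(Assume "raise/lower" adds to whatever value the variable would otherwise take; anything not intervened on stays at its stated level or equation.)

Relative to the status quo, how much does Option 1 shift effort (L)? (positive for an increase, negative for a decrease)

-40

Baseline:
  Y = 103
  Z = 91
  L = 228 + 6·103 − 91 = 755
Option 1 (Z + 40):
  Y = 103
  Z = 91 + 40 = 131
  L = 228 + 6·103 − 131 = 715
Change in L: 715 − 755 = -40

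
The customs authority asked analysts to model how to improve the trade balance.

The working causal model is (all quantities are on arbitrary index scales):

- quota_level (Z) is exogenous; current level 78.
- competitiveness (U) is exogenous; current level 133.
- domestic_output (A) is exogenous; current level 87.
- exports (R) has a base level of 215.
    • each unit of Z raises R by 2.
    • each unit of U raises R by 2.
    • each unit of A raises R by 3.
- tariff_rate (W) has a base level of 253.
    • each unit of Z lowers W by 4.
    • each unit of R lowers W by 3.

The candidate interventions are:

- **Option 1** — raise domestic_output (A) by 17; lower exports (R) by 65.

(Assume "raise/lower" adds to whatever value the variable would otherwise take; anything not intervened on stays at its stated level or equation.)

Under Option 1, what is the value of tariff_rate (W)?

Option 1 (A + 17, R − 65):
  Z = 78
  U = 133
  A = 87 + 17 = 104
  R = 215 + 2·78 + 2·133 + 3·104 (−65 from intervention) = 884
  W = 253 − 4·78 − 3·884 = -2711

-2711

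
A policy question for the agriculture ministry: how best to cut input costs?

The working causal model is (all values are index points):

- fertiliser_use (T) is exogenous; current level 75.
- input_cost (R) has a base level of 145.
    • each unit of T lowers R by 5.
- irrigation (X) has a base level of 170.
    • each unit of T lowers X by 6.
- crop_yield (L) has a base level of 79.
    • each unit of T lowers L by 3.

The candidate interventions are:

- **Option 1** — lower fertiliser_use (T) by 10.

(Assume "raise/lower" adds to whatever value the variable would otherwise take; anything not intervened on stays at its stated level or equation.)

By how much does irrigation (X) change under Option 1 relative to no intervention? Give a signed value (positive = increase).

60

Baseline:
  T = 75
  X = 170 − 6·75 = -280
Option 1 (T − 10):
  T = 75 − 10 = 65
  X = 170 − 6·65 = -220
Change in X: -220 − (-280) = 60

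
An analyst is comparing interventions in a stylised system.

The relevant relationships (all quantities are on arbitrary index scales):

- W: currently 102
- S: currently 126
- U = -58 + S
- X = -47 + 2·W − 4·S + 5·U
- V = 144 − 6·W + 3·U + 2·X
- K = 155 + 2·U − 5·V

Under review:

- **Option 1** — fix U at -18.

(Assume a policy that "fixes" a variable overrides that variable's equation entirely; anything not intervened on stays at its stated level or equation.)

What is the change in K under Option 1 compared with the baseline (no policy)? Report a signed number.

5418

Baseline:
  W = 102
  S = 126
  U = -58 + 126 = 68
  X = -47 + 2·102 − 4·126 + 5·68 = -7
  V = 144 − 6·102 + 3·68 + 2·(-7) = -278
  K = 155 + 2·68 − 5·(-278) = 1681
Option 1 (U := -18):
  W = 102
  S = 126
  U = -18
  X = -47 + 2·102 − 4·126 + 5·(-18) = -437
  V = 144 − 6·102 + 3·(-18) + 2·(-437) = -1396
  K = 155 + 2·(-18) − 5·(-1396) = 7099
Change in K: 7099 − 1681 = 5418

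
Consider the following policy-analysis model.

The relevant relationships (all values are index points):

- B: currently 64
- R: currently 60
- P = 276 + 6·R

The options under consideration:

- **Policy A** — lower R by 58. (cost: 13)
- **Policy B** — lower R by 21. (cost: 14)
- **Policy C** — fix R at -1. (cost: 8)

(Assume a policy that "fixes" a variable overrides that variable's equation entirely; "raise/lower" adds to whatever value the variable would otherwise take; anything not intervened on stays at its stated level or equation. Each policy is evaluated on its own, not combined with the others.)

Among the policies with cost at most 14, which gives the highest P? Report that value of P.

Policy A (R − 58):
  R = 60 − 58 = 2
  P = 276 + 6·2 = 288
Policy B (R − 21):
  R = 60 − 21 = 39
  P = 276 + 6·39 = 510
Policy C (R := -1):
  R = -1
  P = 276 + 6·(-1) = 270
Comparing — Policy A: P=288, Policy B: P=510, Policy C: P=270. Highest is 510 (Policy B).

510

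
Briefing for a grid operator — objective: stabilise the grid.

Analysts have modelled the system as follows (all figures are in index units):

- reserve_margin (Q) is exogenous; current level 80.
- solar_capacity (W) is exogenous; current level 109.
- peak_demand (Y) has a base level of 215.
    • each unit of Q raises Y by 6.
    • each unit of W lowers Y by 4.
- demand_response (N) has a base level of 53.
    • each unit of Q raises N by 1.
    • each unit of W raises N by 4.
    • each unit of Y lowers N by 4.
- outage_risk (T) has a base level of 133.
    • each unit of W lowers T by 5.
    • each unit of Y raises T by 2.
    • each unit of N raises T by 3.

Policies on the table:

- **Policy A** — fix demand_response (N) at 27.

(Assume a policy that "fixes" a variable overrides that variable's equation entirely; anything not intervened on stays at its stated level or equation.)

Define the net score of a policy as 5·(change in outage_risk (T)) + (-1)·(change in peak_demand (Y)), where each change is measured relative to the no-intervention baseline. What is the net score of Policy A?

7410

Baseline:
  Q = 80
  W = 109
  Y = 215 + 6·80 − 4·109 = 259
  N = 53 + 80 + 4·109 − 4·259 = -467
  T = 133 − 5·109 + 2·259 + 3·(-467) = -1295
Policy A (N := 27):
  Q = 80
  W = 109
  Y = 215 + 6·80 − 4·109 = 259
  N = 27
  T = 133 − 5·109 + 2·259 + 3·27 = 187
ΔT = 187 − (-1295) = 1482; ΔY = 259 − 259 = 0
Score = 5·1482 + (-1)·0 = 7410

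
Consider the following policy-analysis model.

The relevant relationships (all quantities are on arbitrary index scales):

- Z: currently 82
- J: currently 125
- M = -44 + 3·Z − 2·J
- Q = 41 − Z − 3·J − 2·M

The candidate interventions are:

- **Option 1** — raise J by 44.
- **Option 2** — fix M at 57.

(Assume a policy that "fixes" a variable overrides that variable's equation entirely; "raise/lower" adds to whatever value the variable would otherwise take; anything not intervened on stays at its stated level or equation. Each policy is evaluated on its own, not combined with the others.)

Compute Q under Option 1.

Option 1 (J + 44):
  Z = 82
  J = 125 + 44 = 169
  M = -44 + 3·82 − 2·169 = -136
  Q = 41 − 82 − 3·169 − 2·(-136) = -276

-276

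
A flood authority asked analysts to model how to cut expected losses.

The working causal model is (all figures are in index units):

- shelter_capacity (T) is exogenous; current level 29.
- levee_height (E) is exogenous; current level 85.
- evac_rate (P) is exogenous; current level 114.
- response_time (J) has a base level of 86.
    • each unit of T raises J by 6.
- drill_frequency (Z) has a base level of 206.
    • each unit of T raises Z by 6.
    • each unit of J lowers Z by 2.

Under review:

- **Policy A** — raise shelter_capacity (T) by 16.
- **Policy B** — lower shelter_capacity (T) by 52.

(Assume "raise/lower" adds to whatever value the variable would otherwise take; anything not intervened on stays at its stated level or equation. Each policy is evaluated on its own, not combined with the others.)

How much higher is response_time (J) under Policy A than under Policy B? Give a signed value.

408

Policy A (T + 16):
  T = 29 + 16 = 45
  J = 86 + 6·45 = 356
Policy B (T − 52):
  T = 29 − 52 = -23
  J = 86 + 6·(-23) = -52
J: 356 − (-52) = 408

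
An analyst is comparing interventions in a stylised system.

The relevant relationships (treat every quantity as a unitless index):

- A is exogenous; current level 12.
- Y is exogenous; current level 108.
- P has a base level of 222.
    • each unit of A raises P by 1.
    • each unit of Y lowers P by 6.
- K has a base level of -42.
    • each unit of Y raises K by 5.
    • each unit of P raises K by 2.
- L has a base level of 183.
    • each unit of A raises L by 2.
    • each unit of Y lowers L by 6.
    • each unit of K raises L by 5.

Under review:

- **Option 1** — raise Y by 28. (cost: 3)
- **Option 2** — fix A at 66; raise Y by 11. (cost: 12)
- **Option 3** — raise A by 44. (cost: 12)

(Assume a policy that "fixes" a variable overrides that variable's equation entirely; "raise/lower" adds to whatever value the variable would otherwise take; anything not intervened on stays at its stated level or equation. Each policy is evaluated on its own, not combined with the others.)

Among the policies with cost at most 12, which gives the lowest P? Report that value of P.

-582

Option 1 (Y + 28):
  A = 12
  Y = 108 + 28 = 136
  P = 222 + 12 − 6·136 = -582
Option 2 (A := 66, Y + 11):
  A = 66
  Y = 108 + 11 = 119
  P = 222 + 66 − 6·119 = -426
Option 3 (A + 44):
  A = 12 + 44 = 56
  Y = 108
  P = 222 + 56 − 6·108 = -370
Comparing — Option 1: P=-582, Option 2: P=-426, Option 3: P=-370. Lowest is -582 (Option 1).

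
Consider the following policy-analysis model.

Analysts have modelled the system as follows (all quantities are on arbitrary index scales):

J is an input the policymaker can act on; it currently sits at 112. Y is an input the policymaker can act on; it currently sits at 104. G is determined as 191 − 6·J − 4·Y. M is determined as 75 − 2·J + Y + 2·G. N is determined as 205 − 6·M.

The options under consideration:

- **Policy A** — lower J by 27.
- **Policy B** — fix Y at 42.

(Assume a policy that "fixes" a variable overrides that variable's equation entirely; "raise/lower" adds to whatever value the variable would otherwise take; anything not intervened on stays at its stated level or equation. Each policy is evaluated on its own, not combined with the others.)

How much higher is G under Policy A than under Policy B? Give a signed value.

-86

Policy A (J − 27):
  J = 112 − 27 = 85
  Y = 104
  G = 191 − 6·85 − 4·104 = -735
Policy B (Y := 42):
  J = 112
  Y = 42
  G = 191 − 6·112 − 4·42 = -649
G: -735 − (-649) = -86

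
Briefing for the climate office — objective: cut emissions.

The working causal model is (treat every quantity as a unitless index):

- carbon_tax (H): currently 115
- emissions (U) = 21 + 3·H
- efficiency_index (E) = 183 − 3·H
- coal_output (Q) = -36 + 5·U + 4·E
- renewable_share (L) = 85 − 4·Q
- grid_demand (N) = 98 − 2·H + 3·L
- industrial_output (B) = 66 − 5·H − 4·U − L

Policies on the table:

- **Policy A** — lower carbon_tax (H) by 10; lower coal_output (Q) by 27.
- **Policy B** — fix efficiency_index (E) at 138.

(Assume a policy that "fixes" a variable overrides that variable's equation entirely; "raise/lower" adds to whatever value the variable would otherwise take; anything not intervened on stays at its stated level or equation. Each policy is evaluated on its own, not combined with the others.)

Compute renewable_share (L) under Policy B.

-9299

Policy B (E := 138):
  H = 115
  U = 21 + 3·115 = 366
  E = 138
  Q = -36 + 5·366 + 4·138 = 2346
  L = 85 − 4·2346 = -9299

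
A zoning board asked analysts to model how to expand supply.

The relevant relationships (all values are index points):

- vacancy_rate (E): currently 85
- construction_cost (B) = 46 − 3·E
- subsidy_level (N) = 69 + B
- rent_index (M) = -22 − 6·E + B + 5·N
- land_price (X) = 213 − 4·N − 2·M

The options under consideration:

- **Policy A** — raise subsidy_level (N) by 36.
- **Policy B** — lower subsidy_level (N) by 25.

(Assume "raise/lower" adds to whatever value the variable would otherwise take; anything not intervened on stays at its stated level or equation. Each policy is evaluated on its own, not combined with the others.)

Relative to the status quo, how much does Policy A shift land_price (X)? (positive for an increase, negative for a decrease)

-504

Baseline:
  E = 85
  B = 46 − 3·85 = -209
  N = 69 + (-209) = -140
  M = -22 − 6·85 + (-209) + 5·(-140) = -1441
  X = 213 − 4·(-140) − 2·(-1441) = 3655
Policy A (N + 36):
  E = 85
  B = 46 − 3·85 = -209
  N = 69 + (-209) (+36 from intervention) = -104
  M = -22 − 6·85 + (-209) + 5·(-104) = -1261
  X = 213 − 4·(-104) − 2·(-1261) = 3151
Change in X: 3151 − 3655 = -504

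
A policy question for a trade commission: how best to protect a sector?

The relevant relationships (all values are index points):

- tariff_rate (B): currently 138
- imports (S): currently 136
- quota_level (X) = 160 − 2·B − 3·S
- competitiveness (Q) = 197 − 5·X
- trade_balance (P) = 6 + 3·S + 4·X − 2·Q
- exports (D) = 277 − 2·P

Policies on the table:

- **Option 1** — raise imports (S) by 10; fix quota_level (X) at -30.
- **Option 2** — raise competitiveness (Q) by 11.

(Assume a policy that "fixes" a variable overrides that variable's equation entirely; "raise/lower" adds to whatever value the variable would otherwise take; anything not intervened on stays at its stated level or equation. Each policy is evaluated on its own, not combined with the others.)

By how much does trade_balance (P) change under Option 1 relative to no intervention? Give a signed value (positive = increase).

6946

Baseline:
  B = 138
  S = 136
  X = 160 − 2·138 − 3·136 = -524
  Q = 197 − 5·(-524) = 2817
  P = 6 + 3·136 + 4·(-524) − 2·2817 = -7316
Option 1 (S + 10, X := -30):
  B = 138
  S = 136 + 10 = 146
  X = -30
  Q = 197 − 5·(-30) = 347
  P = 6 + 3·146 + 4·(-30) − 2·347 = -370
Change in P: -370 − (-7316) = 6946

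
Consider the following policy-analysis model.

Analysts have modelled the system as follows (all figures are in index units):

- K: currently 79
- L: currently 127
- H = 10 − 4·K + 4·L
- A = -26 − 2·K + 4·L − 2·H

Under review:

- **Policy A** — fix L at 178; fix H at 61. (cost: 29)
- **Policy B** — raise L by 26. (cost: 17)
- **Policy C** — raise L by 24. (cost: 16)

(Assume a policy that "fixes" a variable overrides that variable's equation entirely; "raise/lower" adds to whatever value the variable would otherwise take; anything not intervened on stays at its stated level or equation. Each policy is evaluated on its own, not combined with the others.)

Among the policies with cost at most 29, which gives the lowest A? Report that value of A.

-184

Policy A (L := 178, H := 61):
  K = 79
  L = 178
  H = 61
  A = -26 − 2·79 + 4·178 − 2·61 = 406
Policy B (L + 26):
  K = 79
  L = 127 + 26 = 153
  H = 10 − 4·79 + 4·153 = 306
  A = -26 − 2·79 + 4·153 − 2·306 = -184
Policy C (L + 24):
  K = 79
  L = 127 + 24 = 151
  H = 10 − 4·79 + 4·151 = 298
  A = -26 − 2·79 + 4·151 − 2·298 = -176
Comparing — Policy A: A=406, Policy B: A=-184, Policy C: A=-176. Lowest is -184 (Policy B).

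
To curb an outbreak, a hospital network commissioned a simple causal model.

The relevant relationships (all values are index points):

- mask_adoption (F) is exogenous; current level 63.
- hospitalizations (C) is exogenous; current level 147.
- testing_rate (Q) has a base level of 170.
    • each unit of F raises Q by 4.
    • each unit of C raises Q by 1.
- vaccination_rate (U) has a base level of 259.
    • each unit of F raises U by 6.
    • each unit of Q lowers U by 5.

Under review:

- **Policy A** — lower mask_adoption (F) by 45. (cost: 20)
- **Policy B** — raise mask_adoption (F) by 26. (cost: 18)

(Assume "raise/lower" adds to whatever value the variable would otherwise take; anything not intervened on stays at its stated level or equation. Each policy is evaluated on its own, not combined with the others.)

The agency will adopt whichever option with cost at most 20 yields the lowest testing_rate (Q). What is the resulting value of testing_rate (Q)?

Policy A (F − 45):
  F = 63 − 45 = 18
  C = 147
  Q = 170 + 4·18 + 147 = 389
Policy B (F + 26):
  F = 63 + 26 = 89
  C = 147
  Q = 170 + 4·89 + 147 = 673
Comparing — Policy A: Q=389, Policy B: Q=673. Lowest is 389 (Policy A).

389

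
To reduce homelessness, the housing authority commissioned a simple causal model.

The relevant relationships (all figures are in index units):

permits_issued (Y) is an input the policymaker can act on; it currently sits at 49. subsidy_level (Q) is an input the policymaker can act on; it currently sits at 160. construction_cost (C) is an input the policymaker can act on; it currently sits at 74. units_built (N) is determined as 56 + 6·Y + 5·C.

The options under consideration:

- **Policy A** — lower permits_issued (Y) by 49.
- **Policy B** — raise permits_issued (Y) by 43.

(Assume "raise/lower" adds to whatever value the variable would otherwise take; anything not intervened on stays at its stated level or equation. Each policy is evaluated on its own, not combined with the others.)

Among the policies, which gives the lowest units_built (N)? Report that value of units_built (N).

Policy A (Y − 49):
  Y = 49 − 49 = 0
  C = 74
  N = 56 + 6·0 + 5·74 = 426
Policy B (Y + 43):
  Y = 49 + 43 = 92
  C = 74
  N = 56 + 6·92 + 5·74 = 978
Comparing — Policy A: N=426, Policy B: N=978. Lowest is 426 (Policy A).

426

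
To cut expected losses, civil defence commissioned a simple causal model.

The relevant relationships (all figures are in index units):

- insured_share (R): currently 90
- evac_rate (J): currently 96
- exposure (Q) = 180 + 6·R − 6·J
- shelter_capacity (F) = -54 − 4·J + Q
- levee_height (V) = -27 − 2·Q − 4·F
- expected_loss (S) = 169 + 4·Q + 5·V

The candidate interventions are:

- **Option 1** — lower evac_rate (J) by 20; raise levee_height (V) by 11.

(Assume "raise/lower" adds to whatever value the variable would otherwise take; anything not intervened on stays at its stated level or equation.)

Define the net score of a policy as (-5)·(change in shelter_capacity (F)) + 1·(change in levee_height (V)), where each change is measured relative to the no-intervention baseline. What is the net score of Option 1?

Baseline:
  R = 90
  J = 96
  Q = 180 + 6·90 − 6·96 = 144
  F = -54 − 4·96 + 144 = -294
  V = -27 − 2·144 − 4·(-294) = 861
Option 1 (J − 20, V + 11):
  R = 90
  J = 96 − 20 = 76
  Q = 180 + 6·90 − 6·76 = 264
  F = -54 − 4·76 + 264 = -94
  V = -27 − 2·264 − 4·(-94) (+11 from intervention) = -168
ΔF = -94 − (-294) = 200; ΔV = -168 − 861 = -1029
Score = (-5)·200 + 1·(-1029) = -2029

-2029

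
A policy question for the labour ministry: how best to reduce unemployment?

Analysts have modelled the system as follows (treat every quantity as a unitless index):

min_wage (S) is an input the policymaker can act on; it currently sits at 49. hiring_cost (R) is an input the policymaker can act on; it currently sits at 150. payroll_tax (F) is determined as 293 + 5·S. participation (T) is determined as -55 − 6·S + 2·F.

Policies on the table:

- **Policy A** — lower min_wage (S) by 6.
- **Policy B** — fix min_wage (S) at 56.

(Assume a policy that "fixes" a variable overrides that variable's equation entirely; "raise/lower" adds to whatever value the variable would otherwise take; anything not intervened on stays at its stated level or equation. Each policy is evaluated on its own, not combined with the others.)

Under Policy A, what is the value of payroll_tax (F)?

Policy A (S − 6):
  S = 49 − 6 = 43
  F = 293 + 5·43 = 508

508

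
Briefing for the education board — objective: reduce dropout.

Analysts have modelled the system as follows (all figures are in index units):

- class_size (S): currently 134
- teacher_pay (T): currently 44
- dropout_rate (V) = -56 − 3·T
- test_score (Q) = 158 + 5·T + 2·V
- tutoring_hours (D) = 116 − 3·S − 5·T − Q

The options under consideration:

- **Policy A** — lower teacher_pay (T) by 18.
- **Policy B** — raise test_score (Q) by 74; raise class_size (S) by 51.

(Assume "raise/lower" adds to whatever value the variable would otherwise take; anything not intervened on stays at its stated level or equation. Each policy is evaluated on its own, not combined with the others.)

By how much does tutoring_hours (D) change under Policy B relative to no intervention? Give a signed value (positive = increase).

-227

Baseline:
  S = 134
  T = 44
  V = -56 − 3·44 = -188
  Q = 158 + 5·44 + 2·(-188) = 2
  D = 116 − 3·134 − 5·44 − 2 = -508
Policy B (Q + 74, S + 51):
  S = 134 + 51 = 185
  T = 44
  V = -56 − 3·44 = -188
  Q = 158 + 5·44 + 2·(-188) (+74 from intervention) = 76
  D = 116 − 3·185 − 5·44 − 76 = -735
Change in D: -735 − (-508) = -227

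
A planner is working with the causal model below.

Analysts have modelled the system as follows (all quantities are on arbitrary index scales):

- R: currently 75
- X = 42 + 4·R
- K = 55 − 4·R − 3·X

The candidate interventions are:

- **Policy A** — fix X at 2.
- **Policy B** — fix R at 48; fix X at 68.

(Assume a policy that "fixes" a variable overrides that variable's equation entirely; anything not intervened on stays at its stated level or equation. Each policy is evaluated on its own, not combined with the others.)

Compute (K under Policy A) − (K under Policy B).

90

Policy A (X := 2):
  R = 75
  X = 2
  K = 55 − 4·75 − 3·2 = -251
Policy B (R := 48, X := 68):
  R = 48
  X = 68
  K = 55 − 4·48 − 3·68 = -341
K: -251 − (-341) = 90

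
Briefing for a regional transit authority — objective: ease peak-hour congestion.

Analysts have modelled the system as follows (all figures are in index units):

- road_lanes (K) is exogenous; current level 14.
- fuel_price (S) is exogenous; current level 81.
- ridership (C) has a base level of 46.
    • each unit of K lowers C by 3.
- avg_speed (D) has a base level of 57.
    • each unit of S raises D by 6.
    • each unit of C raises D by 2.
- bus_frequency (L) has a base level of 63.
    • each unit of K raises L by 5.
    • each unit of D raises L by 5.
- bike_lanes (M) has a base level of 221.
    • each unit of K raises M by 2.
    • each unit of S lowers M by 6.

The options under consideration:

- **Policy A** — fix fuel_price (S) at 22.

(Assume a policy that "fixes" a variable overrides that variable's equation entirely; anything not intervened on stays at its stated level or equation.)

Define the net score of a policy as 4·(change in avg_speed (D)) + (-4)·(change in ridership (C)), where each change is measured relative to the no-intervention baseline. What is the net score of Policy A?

-1416

Baseline:
  K = 14
  S = 81
  C = 46 − 3·14 = 4
  D = 57 + 6·81 + 2·4 = 551
Policy A (S := 22):
  K = 14
  S = 22
  C = 46 − 3·14 = 4
  D = 57 + 6·22 + 2·4 = 197
ΔD = 197 − 551 = -354; ΔC = 4 − 4 = 0
Score = 4·(-354) + (-4)·0 = -1416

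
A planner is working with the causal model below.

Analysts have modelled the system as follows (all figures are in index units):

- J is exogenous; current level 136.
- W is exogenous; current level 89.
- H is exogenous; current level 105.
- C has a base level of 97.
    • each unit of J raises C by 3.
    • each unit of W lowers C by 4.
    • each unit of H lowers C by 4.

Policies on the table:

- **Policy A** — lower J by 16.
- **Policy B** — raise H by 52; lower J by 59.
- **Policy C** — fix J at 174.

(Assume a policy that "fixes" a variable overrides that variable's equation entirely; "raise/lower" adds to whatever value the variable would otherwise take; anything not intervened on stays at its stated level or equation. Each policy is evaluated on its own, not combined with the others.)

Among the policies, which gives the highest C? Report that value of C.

-157

Policy A (J − 16):
  J = 136 − 16 = 120
  W = 89
  H = 105
  C = 97 + 3·120 − 4·89 − 4·105 = -319
Policy B (H + 52, J − 59):
  J = 136 − 59 = 77
  W = 89
  H = 105 + 52 = 157
  C = 97 + 3·77 − 4·89 − 4·157 = -656
Policy C (J := 174):
  J = 174
  W = 89
  H = 105
  C = 97 + 3·174 − 4·89 − 4·105 = -157
Comparing — Policy A: C=-319, Policy B: C=-656, Policy C: C=-157. Highest is -157 (Policy C).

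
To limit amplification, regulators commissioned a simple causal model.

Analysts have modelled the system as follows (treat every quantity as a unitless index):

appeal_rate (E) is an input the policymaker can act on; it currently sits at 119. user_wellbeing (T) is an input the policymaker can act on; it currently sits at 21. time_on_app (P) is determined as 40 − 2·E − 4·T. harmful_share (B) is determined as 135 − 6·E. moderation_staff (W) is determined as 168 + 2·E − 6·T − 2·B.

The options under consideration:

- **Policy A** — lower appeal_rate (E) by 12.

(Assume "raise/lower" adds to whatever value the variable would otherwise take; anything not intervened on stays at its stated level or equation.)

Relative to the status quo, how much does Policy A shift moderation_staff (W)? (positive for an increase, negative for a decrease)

Baseline:
  E = 119
  T = 21
  B = 135 − 6·119 = -579
  W = 168 + 2·119 − 6·21 − 2·(-579) = 1438
Policy A (E − 12):
  E = 119 − 12 = 107
  T = 21
  B = 135 − 6·107 = -507
  W = 168 + 2·107 − 6·21 − 2·(-507) = 1270
Change in W: 1270 − 1438 = -168

-168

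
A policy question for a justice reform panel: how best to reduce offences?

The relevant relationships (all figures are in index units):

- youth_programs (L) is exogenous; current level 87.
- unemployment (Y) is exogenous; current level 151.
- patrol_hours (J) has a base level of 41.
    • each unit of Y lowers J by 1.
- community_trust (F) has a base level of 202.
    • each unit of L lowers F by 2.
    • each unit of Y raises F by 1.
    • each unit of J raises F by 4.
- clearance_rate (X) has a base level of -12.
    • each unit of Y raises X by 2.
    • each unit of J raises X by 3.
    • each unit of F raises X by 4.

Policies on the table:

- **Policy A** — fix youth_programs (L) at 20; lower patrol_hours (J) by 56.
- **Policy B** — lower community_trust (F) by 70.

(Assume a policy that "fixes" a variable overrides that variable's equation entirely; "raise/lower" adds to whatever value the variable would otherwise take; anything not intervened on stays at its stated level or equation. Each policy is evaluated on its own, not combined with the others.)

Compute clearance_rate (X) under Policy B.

-1364

Policy B (F − 70):
  L = 87
  Y = 151
  J = 41 − 151 = -110
  F = 202 − 2·87 + 151 + 4·(-110) (−70 from intervention) = -331
  X = -12 + 2·151 + 3·(-110) + 4·(-331) = -1364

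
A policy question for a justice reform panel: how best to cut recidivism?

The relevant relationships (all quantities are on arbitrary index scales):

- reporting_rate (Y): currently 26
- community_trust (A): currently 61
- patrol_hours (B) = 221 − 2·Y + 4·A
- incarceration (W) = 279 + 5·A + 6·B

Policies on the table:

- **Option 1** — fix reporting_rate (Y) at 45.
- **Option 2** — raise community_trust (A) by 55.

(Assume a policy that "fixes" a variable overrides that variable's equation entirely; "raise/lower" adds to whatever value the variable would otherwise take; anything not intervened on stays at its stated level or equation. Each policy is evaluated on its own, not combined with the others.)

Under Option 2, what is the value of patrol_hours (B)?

Option 2 (A + 55):
  Y = 26
  A = 61 + 55 = 116
  B = 221 − 2·26 + 4·116 = 633

633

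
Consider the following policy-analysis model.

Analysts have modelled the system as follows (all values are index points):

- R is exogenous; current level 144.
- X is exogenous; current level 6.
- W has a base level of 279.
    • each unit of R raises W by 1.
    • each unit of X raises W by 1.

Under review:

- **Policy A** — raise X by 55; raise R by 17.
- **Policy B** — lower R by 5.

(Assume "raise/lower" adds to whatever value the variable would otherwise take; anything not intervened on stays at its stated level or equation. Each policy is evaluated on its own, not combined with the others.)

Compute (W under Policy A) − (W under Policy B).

77

Policy A (X + 55, R + 17):
  R = 144 + 17 = 161
  X = 6 + 55 = 61
  W = 279 + 161 + 61 = 501
Policy B (R − 5):
  R = 144 − 5 = 139
  X = 6
  W = 279 + 139 + 6 = 424
W: 501 − 424 = 77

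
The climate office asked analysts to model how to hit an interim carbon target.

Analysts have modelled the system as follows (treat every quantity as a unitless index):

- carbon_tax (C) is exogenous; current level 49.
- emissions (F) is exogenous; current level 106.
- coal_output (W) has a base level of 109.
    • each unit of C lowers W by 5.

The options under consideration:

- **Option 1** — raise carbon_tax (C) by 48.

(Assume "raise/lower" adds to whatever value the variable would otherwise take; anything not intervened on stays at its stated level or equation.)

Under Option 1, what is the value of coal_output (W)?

Option 1 (C + 48):
  C = 49 + 48 = 97
  W = 109 − 5·97 = -376

-376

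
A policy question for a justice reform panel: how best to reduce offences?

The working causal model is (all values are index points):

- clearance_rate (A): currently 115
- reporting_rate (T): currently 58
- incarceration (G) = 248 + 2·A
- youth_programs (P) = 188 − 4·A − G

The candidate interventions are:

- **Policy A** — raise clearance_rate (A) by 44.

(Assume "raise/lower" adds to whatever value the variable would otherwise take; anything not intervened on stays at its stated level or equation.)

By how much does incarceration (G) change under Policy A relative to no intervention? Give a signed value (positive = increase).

88

Baseline:
  A = 115
  G = 248 + 2·115 = 478
Policy A (A + 44):
  A = 115 + 44 = 159
  G = 248 + 2·159 = 566
Change in G: 566 − 478 = 88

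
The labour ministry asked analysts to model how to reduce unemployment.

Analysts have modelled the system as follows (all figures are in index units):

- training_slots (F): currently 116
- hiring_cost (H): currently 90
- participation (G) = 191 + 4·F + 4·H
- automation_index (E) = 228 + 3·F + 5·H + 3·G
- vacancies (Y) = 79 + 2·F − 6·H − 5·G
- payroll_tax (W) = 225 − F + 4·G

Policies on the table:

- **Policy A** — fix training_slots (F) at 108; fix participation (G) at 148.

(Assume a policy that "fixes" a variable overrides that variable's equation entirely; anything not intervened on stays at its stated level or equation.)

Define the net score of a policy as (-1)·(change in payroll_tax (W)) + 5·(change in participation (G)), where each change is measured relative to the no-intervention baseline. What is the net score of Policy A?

Baseline:
  F = 116
  H = 90
  G = 191 + 4·116 + 4·90 = 1015
  W = 225 − 116 + 4·1015 = 4169
Policy A (F := 108, G := 148):
  F = 108
  H = 90
  G = 148
  W = 225 − 108 + 4·148 = 709
ΔW = 709 − 4169 = -3460; ΔG = 148 − 1015 = -867
Score = (-1)·(-3460) + 5·(-867) = -875

-875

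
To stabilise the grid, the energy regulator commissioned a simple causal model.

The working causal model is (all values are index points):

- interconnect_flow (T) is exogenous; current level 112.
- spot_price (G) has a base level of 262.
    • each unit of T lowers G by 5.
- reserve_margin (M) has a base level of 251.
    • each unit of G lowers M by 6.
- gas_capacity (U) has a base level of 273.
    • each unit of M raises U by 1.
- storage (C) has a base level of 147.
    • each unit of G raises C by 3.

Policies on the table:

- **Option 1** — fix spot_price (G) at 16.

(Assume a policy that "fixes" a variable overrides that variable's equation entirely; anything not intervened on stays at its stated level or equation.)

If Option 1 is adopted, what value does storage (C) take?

195

Option 1 (G := 16):
  T = 112
  G = 16
  C = 147 + 3·16 = 195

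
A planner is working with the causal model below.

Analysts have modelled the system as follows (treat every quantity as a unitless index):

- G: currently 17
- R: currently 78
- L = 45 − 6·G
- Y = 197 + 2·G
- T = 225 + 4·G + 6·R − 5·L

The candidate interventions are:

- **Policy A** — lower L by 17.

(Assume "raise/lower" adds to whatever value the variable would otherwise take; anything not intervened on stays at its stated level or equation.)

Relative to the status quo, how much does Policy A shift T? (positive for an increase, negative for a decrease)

Baseline:
  G = 17
  R = 78
  L = 45 − 6·17 = -57
  T = 225 + 4·17 + 6·78 − 5·(-57) = 1046
Policy A (L − 17):
  G = 17
  R = 78
  L = 45 − 6·17 (−17 from intervention) = -74
  T = 225 + 4·17 + 6·78 − 5·(-74) = 1131
Change in T: 1131 − 1046 = 85

85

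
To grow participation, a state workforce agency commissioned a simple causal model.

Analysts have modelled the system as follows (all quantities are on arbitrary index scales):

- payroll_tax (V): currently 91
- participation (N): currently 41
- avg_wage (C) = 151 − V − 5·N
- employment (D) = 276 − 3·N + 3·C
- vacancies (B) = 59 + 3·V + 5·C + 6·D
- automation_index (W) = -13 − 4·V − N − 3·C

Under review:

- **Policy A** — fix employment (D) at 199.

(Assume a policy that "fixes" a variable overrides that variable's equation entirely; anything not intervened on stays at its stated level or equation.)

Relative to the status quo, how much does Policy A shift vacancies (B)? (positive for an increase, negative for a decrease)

Baseline:
  V = 91
  N = 41
  C = 151 − 91 − 5·41 = -145
  D = 276 − 3·41 + 3·(-145) = -282
  B = 59 + 3·91 + 5·(-145) + 6·(-282) = -2085
Policy A (D := 199):
  V = 91
  N = 41
  C = 151 − 91 − 5·41 = -145
  D = 199
  B = 59 + 3·91 + 5·(-145) + 6·199 = 801
Change in B: 801 − (-2085) = 2886

2886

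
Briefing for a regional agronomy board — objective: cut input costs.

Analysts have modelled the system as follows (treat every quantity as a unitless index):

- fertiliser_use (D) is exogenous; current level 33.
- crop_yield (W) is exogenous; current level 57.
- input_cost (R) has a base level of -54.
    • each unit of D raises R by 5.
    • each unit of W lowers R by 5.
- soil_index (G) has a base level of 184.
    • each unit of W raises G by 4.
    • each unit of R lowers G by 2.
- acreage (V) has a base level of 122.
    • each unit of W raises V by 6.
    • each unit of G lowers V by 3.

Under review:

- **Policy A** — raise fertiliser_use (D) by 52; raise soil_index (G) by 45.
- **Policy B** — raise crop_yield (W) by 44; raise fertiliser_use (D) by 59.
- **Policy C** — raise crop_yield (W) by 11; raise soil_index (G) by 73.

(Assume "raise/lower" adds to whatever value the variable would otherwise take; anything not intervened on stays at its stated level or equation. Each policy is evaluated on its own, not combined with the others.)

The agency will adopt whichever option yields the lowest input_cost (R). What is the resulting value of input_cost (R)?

-229

Policy A (D + 52, G + 45):
  D = 33 + 52 = 85
  W = 57
  R = -54 + 5·85 − 5·57 = 86
Policy B (W + 44, D + 59):
  D = 33 + 59 = 92
  W = 57 + 44 = 101
  R = -54 + 5·92 − 5·101 = -99
Policy C (W + 11, G + 73):
  D = 33
  W = 57 + 11 = 68
  R = -54 + 5·33 − 5·68 = -229
Comparing — Policy A: R=86, Policy B: R=-99, Policy C: R=-229. Lowest is -229 (Policy C).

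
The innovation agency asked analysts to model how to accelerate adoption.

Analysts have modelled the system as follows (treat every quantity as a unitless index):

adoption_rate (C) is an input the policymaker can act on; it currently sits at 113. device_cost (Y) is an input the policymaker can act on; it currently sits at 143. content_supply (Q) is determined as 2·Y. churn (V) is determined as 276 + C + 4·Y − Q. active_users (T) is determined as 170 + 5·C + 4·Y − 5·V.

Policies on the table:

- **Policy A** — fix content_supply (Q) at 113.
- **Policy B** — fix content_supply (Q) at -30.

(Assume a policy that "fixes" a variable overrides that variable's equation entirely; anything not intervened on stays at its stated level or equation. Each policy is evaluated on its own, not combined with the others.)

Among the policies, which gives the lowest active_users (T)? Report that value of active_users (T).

Policy A (Q := 113):
  C = 113
  Y = 143
  Q = 113
  V = 276 + 113 + 4·143 − 113 = 848
  T = 170 + 5·113 + 4·143 − 5·848 = -2933
Policy B (Q := -30):
  C = 113
  Y = 143
  Q = -30
  V = 276 + 113 + 4·143 − (-30) = 991
  T = 170 + 5·113 + 4·143 − 5·991 = -3648
Comparing — Policy A: T=-2933, Policy B: T=-3648. Lowest is -3648 (Policy B).

-3648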